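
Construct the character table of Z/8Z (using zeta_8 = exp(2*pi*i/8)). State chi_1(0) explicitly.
Character table of Z/8Z (irreps indexed chi_0,...,chi_7 with chi_k(m) = zeta_8^(k*m), zeta_8 = exp(2*pi*i/8)):
  irrep \ class  {0} (size 1)  {1} (size 1)    {2} (size 1)  {3} (size 1)    {4} (size 1)  {5} (size 1)    {6} (size 1)  {7} (size 1)  
  chi_0          1             1               1             1               1             1               1             1             
  chi_1          1             exp(I*pi/4)     I             exp(3*I*pi/4)   -1            exp(-3*I*pi/4)  -I            exp(-I*pi/4)  
  chi_2          1             I               -1            -I              1             I               -1            -I            
  chi_3          1             exp(3*I*pi/4)   -I            exp(I*pi/4)     -1            exp(-I*pi/4)    I             exp(-3*I*pi/4)
  chi_4          1             -1              1             -1              1             -1              1             -1            
  chi_5          1             exp(-3*I*pi/4)  I             exp(-I*pi/4)    -1            exp(I*pi/4)     -I            exp(3*I*pi/4) 
  chi_6          1             -I              -1            I               1             -I              -1            I             
  chi_7          1             exp(-I*pi/4)    -I            exp(-3*I*pi/4)  -1            exp(3*I*pi/4)   I             exp(I*pi/4)   

Spot check: chi_1(0) = zeta_8^(1*0) = zeta_8^0 = 1.

Argument: Z/8Z is abelian, so all 8 irreducible complex representations are 1-dimensional. They are given by chi_k(m) = zeta_8^(k*m) for k = 0,...,7. Row orthogonality: sum_m chi_k(m) conj(chi_l(m)) = 8 * [k = l].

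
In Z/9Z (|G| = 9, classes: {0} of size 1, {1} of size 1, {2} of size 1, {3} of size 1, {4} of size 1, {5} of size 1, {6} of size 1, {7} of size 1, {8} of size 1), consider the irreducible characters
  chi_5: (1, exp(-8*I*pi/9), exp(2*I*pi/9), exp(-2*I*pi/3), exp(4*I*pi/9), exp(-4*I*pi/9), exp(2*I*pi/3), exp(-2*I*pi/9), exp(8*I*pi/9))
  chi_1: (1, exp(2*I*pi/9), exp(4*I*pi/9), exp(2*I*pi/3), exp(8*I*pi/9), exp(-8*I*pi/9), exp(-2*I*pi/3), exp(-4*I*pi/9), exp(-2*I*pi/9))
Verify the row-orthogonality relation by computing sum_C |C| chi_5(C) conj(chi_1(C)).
Sum = 0; so <chi_5, chi_1> = 0 (distinct irreducibles are orthogonal).

Working: Compute term by term over conjugacy classes (|C| * chi_5(C) * conj(chi_1(C))):
  1*(1)*conj(1) + 1*(exp(-8*I*pi/9))*conj(exp(2*I*pi/9)) + 1*(exp(2*I*pi/9))*conj(exp(4*I*pi/9)) + 1*(exp(-2*I*pi/3))*conj(exp(2*I*pi/3)) + 1*(exp(4*I*pi/9))*conj(exp(8*I*pi/9)) + 1*(exp(-4*I*pi/9))*conj(exp(-8*I*pi/9)) + 1*(exp(2*I*pi/3))*conj(exp(-2*I*pi/3)) + 1*(exp(-2*I*pi/9))*conj(exp(-4*I*pi/9)) + 1*(exp(8*I*pi/9))*conj(exp(-2*I*pi/9))
  = (1) + (exp(8*I*pi/9)) + (exp(-2*I*pi/9)) + (exp(2*I*pi/3)) + (exp(-4*I*pi/9)) + (exp(4*I*pi/9)) + (exp(-2*I*pi/3)) + (exp(2*I*pi/9)) + (exp(-8*I*pi/9))
  = 0.
(Exp terms are combined using exp(i*s)*conj(exp(i*t)) = exp(i*(s-t)), and sums of them are collapsed using the identity that for every m > 1 the m distinct m-th roots of unity sum to 0, e.g. 1 + exp(2*I*pi/3) + exp(-2*I*pi/3) = 0.)
Dividing by |G| = 9 gives 0/9 = 0, matching the row-orthogonality relation <chi_5, chi_1> = [chi_5 = chi_1].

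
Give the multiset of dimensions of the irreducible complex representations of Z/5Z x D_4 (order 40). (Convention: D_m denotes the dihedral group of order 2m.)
Dimensions: 1, 1, 1, 1, 1, 1, 1, 1, 1, 1, 1, 1, 1, 1, 1, 1, 1, 1, 1, 1, 2, 2, 2, 2, 2

There are 25 irreducibles (= number of conjugacy classes). Their dimensions d_i satisfy sum d_i^2 = |G| = 40: 1 + 1 + 1 + 1 + 1 + 1 + 1 + 1 + 1 + 1 + 1 + 1 + 1 + 1 + 1 + 1 + 1 + 1 + 1 + 1 + 4 + 4 + 4 + 4 + 4 = 40. (For the product with Z/5Z: each of the 5 1-dim characters of Z/5Z tensors with each irrep of D_4, giving 5 copies of each D_4-dimension.)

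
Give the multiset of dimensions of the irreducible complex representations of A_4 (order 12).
Dimensions: 1, 1, 1, 3

Argument: There are 4 irreducibles (= number of conjugacy classes). Their dimensions d_i satisfy sum d_i^2 = |G| = 12: 1 + 1 + 1 + 9 = 12.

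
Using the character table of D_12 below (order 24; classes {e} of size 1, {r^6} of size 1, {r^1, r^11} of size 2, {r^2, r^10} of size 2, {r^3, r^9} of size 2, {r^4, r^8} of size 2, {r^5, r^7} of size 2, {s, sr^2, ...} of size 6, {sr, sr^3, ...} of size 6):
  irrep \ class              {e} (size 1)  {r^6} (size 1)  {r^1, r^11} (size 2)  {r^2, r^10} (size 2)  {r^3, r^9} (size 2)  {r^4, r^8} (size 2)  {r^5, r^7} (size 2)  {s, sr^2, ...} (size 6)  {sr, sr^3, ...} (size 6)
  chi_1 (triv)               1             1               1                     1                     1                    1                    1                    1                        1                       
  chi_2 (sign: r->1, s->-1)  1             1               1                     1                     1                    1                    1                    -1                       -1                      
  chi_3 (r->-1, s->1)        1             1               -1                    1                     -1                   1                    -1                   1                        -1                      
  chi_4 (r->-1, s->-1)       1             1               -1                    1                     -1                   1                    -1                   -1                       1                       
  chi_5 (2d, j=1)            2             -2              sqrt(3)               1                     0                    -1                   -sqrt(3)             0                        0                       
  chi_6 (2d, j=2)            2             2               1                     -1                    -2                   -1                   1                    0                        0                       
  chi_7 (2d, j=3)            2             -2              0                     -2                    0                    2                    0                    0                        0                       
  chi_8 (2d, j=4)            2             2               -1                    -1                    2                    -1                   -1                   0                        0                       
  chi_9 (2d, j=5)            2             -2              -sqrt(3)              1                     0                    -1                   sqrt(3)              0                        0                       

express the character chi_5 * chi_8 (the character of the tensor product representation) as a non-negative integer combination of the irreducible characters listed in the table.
chi_5 tensor chi_8 = chi_7 + chi_9 (all other irreducibles have multiplicity 0).

Argument: The character of a tensor product is the pointwise product (chi_5 * chi_8)(C) = chi_5(C) * chi_8(C):
  {e}: (2)*(2), {r^6}: (-2)*(2), {r^1, r^11}: (sqrt(3))*(-1), {r^2, r^10}: (1)*(-1), {r^3, r^9}: (0)*(2), {r^4, r^8}: (-1)*(-1), {r^5, r^7}: (-sqrt(3))*(-1), {s, sr^2, ...}: (0)*(0), {sr, sr^3, ...}: (0)*(0)
so (chi_5 * chi_8) takes values
  {e} -> 4, {r^6} -> -4, {r^1, r^11} -> -sqrt(3), {r^2, r^10} -> -1, {r^3, r^9} -> 0, {r^4, r^8} -> 1, {r^5, r^7} -> sqrt(3), {s, sr^2, ...} -> 0, {sr, sr^3, ...} -> 0.
Now take the inner product of this character with each irreducible chi from the table, <chi_5*chi_8, chi> = (1/24) sum_C |C| (chi_5*chi_8)(C) conj(chi(C)):
  <chi_5*chi_8, chi_1> = (1/24)[1*(4)*conj(1) + 1*(-4)*conj(1) + 2*(-sqrt(3))*conj(1) + 2*(-1)*conj(1) + 2*(0)*conj(1) + 2*(1)*conj(1) + 2*(sqrt(3))*conj(1) + 6*(0)*conj(1) + 6*(0)*conj(1)]
      = (1/24)[(4) + (-4) + (-2*sqrt(3)) + (-2) + (0) + (2) + (2*sqrt(3)) + (0) + (0)] = 0/24 = 0
  <chi_5*chi_8, chi_2> = (1/24)[1*(4)*conj(1) + 1*(-4)*conj(1) + 2*(-sqrt(3))*conj(1) + 2*(-1)*conj(1) + 2*(0)*conj(1) + 2*(1)*conj(1) + 2*(sqrt(3))*conj(1) + 6*(0)*conj(-1) + 6*(0)*conj(-1)]
      = (1/24)[(4) + (-4) + (-2*sqrt(3)) + (-2) + (0) + (2) + (2*sqrt(3)) + (0) + (0)] = 0/24 = 0
  <chi_5*chi_8, chi_3> = (1/24)[1*(4)*conj(1) + 1*(-4)*conj(1) + 2*(-sqrt(3))*conj(-1) + 2*(-1)*conj(1) + 2*(0)*conj(-1) + 2*(1)*conj(1) + 2*(sqrt(3))*conj(-1) + 6*(0)*conj(1) + 6*(0)*conj(-1)]
      = (1/24)[(4) + (-4) + (2*sqrt(3)) + (-2) + (0) + (2) + (-2*sqrt(3)) + (0) + (0)] = 0/24 = 0
  <chi_5*chi_8, chi_4> = (1/24)[1*(4)*conj(1) + 1*(-4)*conj(1) + 2*(-sqrt(3))*conj(-1) + 2*(-1)*conj(1) + 2*(0)*conj(-1) + 2*(1)*conj(1) + 2*(sqrt(3))*conj(-1) + 6*(0)*conj(-1) + 6*(0)*conj(1)]
      = (1/24)[(4) + (-4) + (2*sqrt(3)) + (-2) + (0) + (2) + (-2*sqrt(3)) + (0) + (0)] = 0/24 = 0
  <chi_5*chi_8, chi_5> = (1/24)[1*(4)*conj(2) + 1*(-4)*conj(-2) + 2*(-sqrt(3))*conj(sqrt(3)) + 2*(-1)*conj(1) + 2*(0)*conj(0) + 2*(1)*conj(-1) + 2*(sqrt(3))*conj(-sqrt(3)) + 6*(0)*conj(0) + 6*(0)*conj(0)]
      = (1/24)[(8) + (8) + (-6) + (-2) + (0) + (-2) + (-6) + (0) + (0)] = 0/24 = 0
  <chi_5*chi_8, chi_6> = (1/24)[1*(4)*conj(2) + 1*(-4)*conj(2) + 2*(-sqrt(3))*conj(1) + 2*(-1)*conj(-1) + 2*(0)*conj(-2) + 2*(1)*conj(-1) + 2*(sqrt(3))*conj(1) + 6*(0)*conj(0) + 6*(0)*conj(0)]
      = (1/24)[(8) + (-8) + (-2*sqrt(3)) + (2) + (0) + (-2) + (2*sqrt(3)) + (0) + (0)] = 0/24 = 0
  <chi_5*chi_8, chi_7> = (1/24)[1*(4)*conj(2) + 1*(-4)*conj(-2) + 2*(-sqrt(3))*conj(0) + 2*(-1)*conj(-2) + 2*(0)*conj(0) + 2*(1)*conj(2) + 2*(sqrt(3))*conj(0) + 6*(0)*conj(0) + 6*(0)*conj(0)]
      = (1/24)[(8) + (8) + (0) + (4) + (0) + (4) + (0) + (0) + (0)] = 24/24 = 1
  <chi_5*chi_8, chi_8> = (1/24)[1*(4)*conj(2) + 1*(-4)*conj(2) + 2*(-sqrt(3))*conj(-1) + 2*(-1)*conj(-1) + 2*(0)*conj(2) + 2*(1)*conj(-1) + 2*(sqrt(3))*conj(-1) + 6*(0)*conj(0) + 6*(0)*conj(0)]
      = (1/24)[(8) + (-8) + (2*sqrt(3)) + (2) + (0) + (-2) + (-2*sqrt(3)) + (0) + (0)] = 0/24 = 0
  <chi_5*chi_8, chi_9> = (1/24)[1*(4)*conj(2) + 1*(-4)*conj(-2) + 2*(-sqrt(3))*conj(-sqrt(3)) + 2*(-1)*conj(1) + 2*(0)*conj(0) + 2*(1)*conj(-1) + 2*(sqrt(3))*conj(sqrt(3)) + 6*(0)*conj(0) + 6*(0)*conj(0)]
      = (1/24)[(8) + (8) + (6) + (-2) + (0) + (-2) + (6) + (0) + (0)] = 24/24 = 1
Hence the multiplicities are chi_7: 1, chi_9: 1. Dimension check: dim(chi_5)*dim(chi_8) = 2*2 = 4 and sum (mult * dim) = 1*2 + 1*2 = 4.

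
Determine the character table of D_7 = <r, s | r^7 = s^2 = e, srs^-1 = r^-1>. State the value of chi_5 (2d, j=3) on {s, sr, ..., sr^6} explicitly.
Conjugacy classes: {e} of size 1, {r^1, r^6} of size 2, {r^2, r^5} of size 2, {r^3, r^4} of size 2, {s, sr, ..., sr^6} of size 7.
Character table:
  irrep \ class              {e} (size 1)  {r^1, r^6} (size 2)  {r^2, r^5} (size 2)  {r^3, r^4} (size 2)  {s, sr, ..., sr^6} (size 7)
  chi_1 (triv)               1             1                    1                    1                    1                          
  chi_2 (sign: r->1, s->-1)  1             1                    1                    1                    -1                         
  chi_3 (2d, j=1)            2             2*cos(2*pi/7)        -2*cos(3*pi/7)       -2*cos(pi/7)         0                          
  chi_4 (2d, j=2)            2             -2*cos(3*pi/7)       -2*cos(pi/7)         2*cos(2*pi/7)        0                          
  chi_5 (2d, j=3)            2             -2*cos(pi/7)         2*cos(2*pi/7)        -2*cos(3*pi/7)       0                          

Spot check: chi_5 (2d, j=3) on {s, sr, ..., sr^6} = 0.

Solution. D_7 has order 2*7 = 14 with 5 conjugacy classes, hence 5 irreducibles. Sum of squared dims 1 + 1 + 4 + 4 + 4 = 14 = |G|. Linear characters come from the abelianisation; the 2-dimensional irreps have character r^k -> 2*cos(2*pi*j*k/7), reflections -> 0.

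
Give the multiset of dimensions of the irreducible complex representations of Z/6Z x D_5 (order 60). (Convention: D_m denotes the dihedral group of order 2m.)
Dimensions: 1, 1, 1, 1, 1, 1, 1, 1, 1, 1, 1, 1, 2, 2, 2, 2, 2, 2, 2, 2, 2, 2, 2, 2

Justification: There are 24 irreducibles (= number of conjugacy classes). Their dimensions d_i satisfy sum d_i^2 = |G| = 60: 1 + 1 + 1 + 1 + 1 + 1 + 1 + 1 + 1 + 1 + 1 + 1 + 4 + 4 + 4 + 4 + 4 + 4 + 4 + 4 + 4 + 4 + 4 + 4 = 60. (For the product with Z/6Z: each of the 6 1-dim characters of Z/6Z tensors with each irrep of D_5, giving 6 copies of each D_5-dimension.)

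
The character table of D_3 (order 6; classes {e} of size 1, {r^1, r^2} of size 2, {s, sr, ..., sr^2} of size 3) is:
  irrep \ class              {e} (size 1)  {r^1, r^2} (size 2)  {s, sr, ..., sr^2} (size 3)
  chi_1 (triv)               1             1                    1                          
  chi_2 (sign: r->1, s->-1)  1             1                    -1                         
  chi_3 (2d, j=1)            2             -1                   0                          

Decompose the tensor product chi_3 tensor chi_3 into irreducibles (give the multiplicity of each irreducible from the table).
chi_3 tensor chi_3 = chi_1 + chi_2 + chi_3 (all other irreducibles have multiplicity 0).

Details: The character of a tensor product is the pointwise product (chi_3 * chi_3)(C) = chi_3(C) * chi_3(C):
  {e}: (2)*(2), {r^1, r^2}: (-1)*(-1), {s, sr, ..., sr^2}: (0)*(0)
so (chi_3 * chi_3) takes values
  {e} -> 4, {r^1, r^2} -> 1, {s, sr, ..., sr^2} -> 0.
Now take the inner product of this character with each irreducible chi from the table, <chi_3*chi_3, chi> = (1/6) sum_C |C| (chi_3*chi_3)(C) conj(chi(C)):
  <chi_3*chi_3, chi_1> = (1/6)[1*(4)*conj(1) + 2*(1)*conj(1) + 3*(0)*conj(1)]
      = (1/6)[(4) + (2) + (0)] = 6/6 = 1
  <chi_3*chi_3, chi_2> = (1/6)[1*(4)*conj(1) + 2*(1)*conj(1) + 3*(0)*conj(-1)]
      = (1/6)[(4) + (2) + (0)] = 6/6 = 1
  <chi_3*chi_3, chi_3> = (1/6)[1*(4)*conj(2) + 2*(1)*conj(-1) + 3*(0)*conj(0)]
      = (1/6)[(8) + (-2) + (0)] = 6/6 = 1
Hence the multiplicities are chi_1: 1, chi_2: 1, chi_3: 1. Dimension check: dim(chi_3)*dim(chi_3) = 2*2 = 4 and sum (mult * dim) = 1*1 + 1*1 + 1*2 = 4.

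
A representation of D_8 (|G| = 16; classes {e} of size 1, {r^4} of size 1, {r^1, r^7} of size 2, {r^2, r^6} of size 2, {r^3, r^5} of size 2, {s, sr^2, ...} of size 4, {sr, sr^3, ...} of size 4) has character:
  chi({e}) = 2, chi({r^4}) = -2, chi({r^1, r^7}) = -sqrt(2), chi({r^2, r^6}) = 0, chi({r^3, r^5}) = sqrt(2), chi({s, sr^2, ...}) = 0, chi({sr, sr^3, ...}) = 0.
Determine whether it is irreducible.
Irreducible: <chi, chi> = 1.

Working: <chi, chi> = (1/|G|) sum_C |C| * |chi(C)|^2 = (1/16)[1*|2|^2 + 1*|-2|^2 + 2*|-sqrt(2)|^2 + 2*|0|^2 + 2*|sqrt(2)|^2 + 4*|0|^2 + 4*|0|^2]
  = (1/16)[(4) + (4) + (4) + (0) + (4) + (0) + (0)] = 16/16 = 1.
A character is irreducible iff <chi, chi> = 1, so this representation is irreducible.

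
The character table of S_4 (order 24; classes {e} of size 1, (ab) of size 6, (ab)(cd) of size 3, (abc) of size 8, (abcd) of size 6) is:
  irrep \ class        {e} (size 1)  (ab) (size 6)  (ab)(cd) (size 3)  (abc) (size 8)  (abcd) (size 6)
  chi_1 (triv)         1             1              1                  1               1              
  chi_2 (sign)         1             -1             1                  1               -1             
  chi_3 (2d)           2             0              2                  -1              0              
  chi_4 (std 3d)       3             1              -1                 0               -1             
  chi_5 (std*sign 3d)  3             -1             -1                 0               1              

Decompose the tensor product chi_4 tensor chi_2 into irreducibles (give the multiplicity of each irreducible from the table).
chi_4 tensor chi_2 = chi_5 (all other irreducibles have multiplicity 0).

Why: The character of a tensor product is the pointwise product (chi_4 * chi_2)(C) = chi_4(C) * chi_2(C):
  {e}: (3)*(1), (ab): (1)*(-1), (ab)(cd): (-1)*(1), (abc): (0)*(1), (abcd): (-1)*(-1)
so (chi_4 * chi_2) takes values
  {e} -> 3, (ab) -> -1, (ab)(cd) -> -1, (abc) -> 0, (abcd) -> 1.
Now take the inner product of this character with each irreducible chi from the table, <chi_4*chi_2, chi> = (1/24) sum_C |C| (chi_4*chi_2)(C) conj(chi(C)):
  <chi_4*chi_2, chi_1> = (1/24)[1*(3)*conj(1) + 6*(-1)*conj(1) + 3*(-1)*conj(1) + 8*(0)*conj(1) + 6*(1)*conj(1)]
      = (1/24)[(3) + (-6) + (-3) + (0) + (6)] = 0/24 = 0
  <chi_4*chi_2, chi_2> = (1/24)[1*(3)*conj(1) + 6*(-1)*conj(-1) + 3*(-1)*conj(1) + 8*(0)*conj(1) + 6*(1)*conj(-1)]
      = (1/24)[(3) + (6) + (-3) + (0) + (-6)] = 0/24 = 0
  <chi_4*chi_2, chi_3> = (1/24)[1*(3)*conj(2) + 6*(-1)*conj(0) + 3*(-1)*conj(2) + 8*(0)*conj(-1) + 6*(1)*conj(0)]
      = (1/24)[(6) + (0) + (-6) + (0) + (0)] = 0/24 = 0
  <chi_4*chi_2, chi_4> = (1/24)[1*(3)*conj(3) + 6*(-1)*conj(1) + 3*(-1)*conj(-1) + 8*(0)*conj(0) + 6*(1)*conj(-1)]
      = (1/24)[(9) + (-6) + (3) + (0) + (-6)] = 0/24 = 0
  <chi_4*chi_2, chi_5> = (1/24)[1*(3)*conj(3) + 6*(-1)*conj(-1) + 3*(-1)*conj(-1) + 8*(0)*conj(0) + 6*(1)*conj(1)]
      = (1/24)[(9) + (6) + (3) + (0) + (6)] = 24/24 = 1
Hence the multiplicities are chi_5: 1. Dimension check: dim(chi_4)*dim(chi_2) = 3*1 = 3 and sum (mult * dim) = 1*3 = 3.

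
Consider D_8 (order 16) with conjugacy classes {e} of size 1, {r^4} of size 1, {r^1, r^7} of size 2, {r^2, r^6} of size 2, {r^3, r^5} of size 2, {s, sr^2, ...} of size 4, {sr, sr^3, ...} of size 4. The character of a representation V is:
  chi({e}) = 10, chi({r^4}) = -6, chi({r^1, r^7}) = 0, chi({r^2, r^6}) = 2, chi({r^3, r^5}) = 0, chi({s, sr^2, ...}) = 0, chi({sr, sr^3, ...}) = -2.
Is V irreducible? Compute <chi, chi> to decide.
Not irreducible (reducible): <chi, chi> = 10 > 1.

Solution. <chi, chi> = (1/|G|) sum_C |C| * |chi(C)|^2 = (1/16)[1*|10|^2 + 1*|-6|^2 + 2*|0|^2 + 2*|2|^2 + 2*|0|^2 + 4*|0|^2 + 4*|-2|^2]
  = (1/16)[(100) + (36) + (0) + (8) + (0) + (0) + (16)] = 160/16 = 10.
A character is irreducible iff <chi, chi> = 1, so this representation is reducible.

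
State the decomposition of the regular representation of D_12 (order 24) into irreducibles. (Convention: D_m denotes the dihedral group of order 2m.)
Each irreducible V_i of dimension d_i appears with multiplicity d_i, i.e. rho_reg = (direct sum over all irreducibles V_i) d_i V_i. The irreducible dimensions for D_12 are 1, 1, 1, 1, 2, 2, 2, 2, 2: 4 irreducibles of dimension 1, each with multiplicity 1; 5 irreducibles of dimension 2, each with multiplicity 2. Total dimension 4*1*1 + 5*2*2 = 24 = |G|.

Solution. General theorem: in the regular representation of a finite group G, each irreducible appears with multiplicity equal to its dimension. Check: dim(rho_reg) = sum d_i^2 = 1 + 1 + 1 + 1 + 4 + 4 + 4 + 4 + 4 = 24 = |G|.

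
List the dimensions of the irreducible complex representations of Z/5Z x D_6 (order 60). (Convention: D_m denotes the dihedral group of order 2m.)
Dimensions: 1, 1, 1, 1, 1, 1, 1, 1, 1, 1, 1, 1, 1, 1, 1, 1, 1, 1, 1, 1, 2, 2, 2, 2, 2, 2, 2, 2, 2, 2

Details: There are 30 irreducibles (= number of conjugacy classes). Their dimensions d_i satisfy sum d_i^2 = |G| = 60: 1 + 1 + 1 + 1 + 1 + 1 + 1 + 1 + 1 + 1 + 1 + 1 + 1 + 1 + 1 + 1 + 1 + 1 + 1 + 1 + 4 + 4 + 4 + 4 + 4 + 4 + 4 + 4 + 4 + 4 = 60. (For the product with Z/5Z: each of the 5 1-dim characters of Z/5Z tensors with each irrep of D_6, giving 5 copies of each D_6-dimension.)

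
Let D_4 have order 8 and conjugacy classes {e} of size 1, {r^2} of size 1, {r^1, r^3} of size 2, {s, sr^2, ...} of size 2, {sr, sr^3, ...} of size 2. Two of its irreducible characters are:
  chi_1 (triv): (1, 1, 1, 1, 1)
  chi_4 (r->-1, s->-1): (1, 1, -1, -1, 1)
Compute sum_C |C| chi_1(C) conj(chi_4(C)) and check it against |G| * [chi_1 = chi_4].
Sum = 0; so <chi_1, chi_4> = 0 (distinct irreducibles are orthogonal).

Reasoning: Compute term by term over conjugacy classes (|C| * chi_1(C) * conj(chi_4(C))):
  1*(1)*conj(1) + 1*(1)*conj(1) + 2*(1)*conj(-1) + 2*(1)*conj(-1) + 2*(1)*conj(1)
  = (1) + (1) + (-2) + (-2) + (2)
  = 0.
Dividing by |G| = 8 gives 0/8 = 0, matching the row-orthogonality relation <chi_1, chi_4> = [chi_1 = chi_4].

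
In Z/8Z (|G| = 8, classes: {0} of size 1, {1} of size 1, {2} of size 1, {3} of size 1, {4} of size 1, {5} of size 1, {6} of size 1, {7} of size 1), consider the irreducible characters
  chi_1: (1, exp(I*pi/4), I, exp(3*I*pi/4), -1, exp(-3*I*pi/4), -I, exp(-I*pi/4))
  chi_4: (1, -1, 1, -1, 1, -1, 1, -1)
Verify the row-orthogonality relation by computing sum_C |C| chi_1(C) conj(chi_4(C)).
Sum = 0; so <chi_1, chi_4> = 0 (distinct irreducibles are orthogonal).

Explanation: Compute term by term over conjugacy classes (|C| * chi_1(C) * conj(chi_4(C))):
  1*(1)*conj(1) + 1*(exp(I*pi/4))*conj(-1) + 1*(I)*conj(1) + 1*(exp(3*I*pi/4))*conj(-1) + 1*(-1)*conj(1) + 1*(exp(-3*I*pi/4))*conj(-1) + 1*(-I)*conj(1) + 1*(exp(-I*pi/4))*conj(-1)
  = (1) + (-exp(I*pi/4)) + (I) + (-exp(3*I*pi/4)) + (-1) + (-exp(-3*I*pi/4)) + (-I) + (-exp(-I*pi/4))
  = 0.
(Exp terms are combined using exp(i*s)*conj(exp(i*t)) = exp(i*(s-t)), and sums of them are collapsed using the identity that for every m > 1 the m distinct m-th roots of unity sum to 0, e.g. 1 + exp(2*I*pi/3) + exp(-2*I*pi/3) = 0.)
Dividing by |G| = 8 gives 0/8 = 0, matching the row-orthogonality relation <chi_1, chi_4> = [chi_1 = chi_4].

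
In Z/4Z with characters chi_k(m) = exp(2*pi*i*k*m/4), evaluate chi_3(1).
chi_3(1) = zeta_4^3 = -I

Explanation: chi_3(1) = zeta_4^(3*1) = zeta_4^3. Since zeta_4^4 = 1, this equals zeta_4^3 = exp(2*pi*i*3/4) = -I.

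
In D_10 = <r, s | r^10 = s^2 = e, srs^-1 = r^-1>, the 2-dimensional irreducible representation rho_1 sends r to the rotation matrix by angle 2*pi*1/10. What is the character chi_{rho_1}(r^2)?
chi_{rho_1}(r^2) = 2*cos(2*pi*1*2/10) = -1/2 + sqrt(5)/2

Explanation: rho_1(r^2) is rotation by angle 2*pi*1*2/10, whose trace is 2*cos(2*pi*1*2/10) = -1/2 + sqrt(5)/2.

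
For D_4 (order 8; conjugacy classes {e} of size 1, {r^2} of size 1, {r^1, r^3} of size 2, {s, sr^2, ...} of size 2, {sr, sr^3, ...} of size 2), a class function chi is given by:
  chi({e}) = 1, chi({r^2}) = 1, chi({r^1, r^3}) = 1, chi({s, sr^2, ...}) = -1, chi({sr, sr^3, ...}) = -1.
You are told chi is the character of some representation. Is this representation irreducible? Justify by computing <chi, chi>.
Irreducible: <chi, chi> = 1.

Why: <chi, chi> = (1/|G|) sum_C |C| * |chi(C)|^2 = (1/8)[1*|1|^2 + 1*|1|^2 + 2*|1|^2 + 2*|-1|^2 + 2*|-1|^2]
  = (1/8)[(1) + (1) + (2) + (2) + (2)] = 8/8 = 1.
A character is irreducible iff <chi, chi> = 1, so this representation is irreducible.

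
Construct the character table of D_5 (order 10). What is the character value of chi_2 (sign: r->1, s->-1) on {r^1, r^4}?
Conjugacy classes: {e} of size 1, {r^1, r^4} of size 2, {r^2, r^3} of size 2, {s, sr, ..., sr^4} of size 5.
Character table:
  irrep \ class              {e} (size 1)  {r^1, r^4} (size 2)  {r^2, r^3} (size 2)  {s, sr, ..., sr^4} (size 5)
  chi_1 (triv)               1             1                    1                    1                          
  chi_2 (sign: r->1, s->-1)  1             1                    1                    -1                         
  chi_3 (2d, j=1)            2             -1/2 + sqrt(5)/2     -sqrt(5)/2 - 1/2     0                          
  chi_4 (2d, j=2)            2             -sqrt(5)/2 - 1/2     -1/2 + sqrt(5)/2     0                          

Spot check: chi_2 (sign: r->1, s->-1) on {r^1, r^4} = 1.

Justification: D_5 has order 2*5 = 10 with 4 conjugacy classes, hence 4 irreducibles. Sum of squared dims 1 + 1 + 4 + 4 = 10 = |G|. Linear characters come from the abelianisation; the 2-dimensional irreps have character r^k -> 2*cos(2*pi*j*k/5), reflections -> 0.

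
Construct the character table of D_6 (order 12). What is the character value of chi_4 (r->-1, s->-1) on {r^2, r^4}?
Conjugacy classes: {e} of size 1, {r^3} of size 1, {r^1, r^5} of size 2, {r^2, r^4} of size 2, {s, sr^2, ...} of size 3, {sr, sr^3, ...} of size 3.
Character table:
  irrep \ class              {e} (size 1)  {r^3} (size 1)  {r^1, r^5} (size 2)  {r^2, r^4} (size 2)  {s, sr^2, ...} (size 3)  {sr, sr^3, ...} (size 3)
  chi_1 (triv)               1             1               1                    1                    1                        1                       
  chi_2 (sign: r->1, s->-1)  1             1               1                    1                    -1                       -1                      
  chi_3 (r->-1, s->1)        1             -1              -1                   1                    1                        -1                      
  chi_4 (r->-1, s->-1)       1             -1              -1                   1                    -1                       1                       
  chi_5 (2d, j=1)            2             -2              1                    -1                   0                        0                       
  chi_6 (2d, j=2)            2             2               -1                   -1                   0                        0                       

Spot check: chi_4 (r->-1, s->-1) on {r^2, r^4} = 1.

Details: D_6 has order 2*6 = 12 with 6 conjugacy classes, hence 6 irreducibles. Sum of squared dims 1 + 1 + 1 + 1 + 4 + 4 = 12 = |G|. Linear characters come from the abelianisation; the 2-dimensional irreps have character r^k -> 2*cos(2*pi*j*k/6), reflections -> 0.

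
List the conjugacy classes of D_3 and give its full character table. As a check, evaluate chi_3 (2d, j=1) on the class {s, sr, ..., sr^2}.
Conjugacy classes: {e} of size 1, {r^1, r^2} of size 2, {s, sr, ..., sr^2} of size 3.
Character table:
  irrep \ class              {e} (size 1)  {r^1, r^2} (size 2)  {s, sr, ..., sr^2} (size 3)
  chi_1 (triv)               1             1                    1                          
  chi_2 (sign: r->1, s->-1)  1             1                    -1                         
  chi_3 (2d, j=1)            2             -1                   0                          

Spot check: chi_3 (2d, j=1) on {s, sr, ..., sr^2} = 0.

Working: D_3 has order 2*3 = 6 with 3 conjugacy classes, hence 3 irreducibles. Sum of squared dims 1 + 1 + 4 = 6 = |G|. Linear characters come from the abelianisation; the 2-dimensional irreps have character r^k -> 2*cos(2*pi*j*k/3), reflections -> 0.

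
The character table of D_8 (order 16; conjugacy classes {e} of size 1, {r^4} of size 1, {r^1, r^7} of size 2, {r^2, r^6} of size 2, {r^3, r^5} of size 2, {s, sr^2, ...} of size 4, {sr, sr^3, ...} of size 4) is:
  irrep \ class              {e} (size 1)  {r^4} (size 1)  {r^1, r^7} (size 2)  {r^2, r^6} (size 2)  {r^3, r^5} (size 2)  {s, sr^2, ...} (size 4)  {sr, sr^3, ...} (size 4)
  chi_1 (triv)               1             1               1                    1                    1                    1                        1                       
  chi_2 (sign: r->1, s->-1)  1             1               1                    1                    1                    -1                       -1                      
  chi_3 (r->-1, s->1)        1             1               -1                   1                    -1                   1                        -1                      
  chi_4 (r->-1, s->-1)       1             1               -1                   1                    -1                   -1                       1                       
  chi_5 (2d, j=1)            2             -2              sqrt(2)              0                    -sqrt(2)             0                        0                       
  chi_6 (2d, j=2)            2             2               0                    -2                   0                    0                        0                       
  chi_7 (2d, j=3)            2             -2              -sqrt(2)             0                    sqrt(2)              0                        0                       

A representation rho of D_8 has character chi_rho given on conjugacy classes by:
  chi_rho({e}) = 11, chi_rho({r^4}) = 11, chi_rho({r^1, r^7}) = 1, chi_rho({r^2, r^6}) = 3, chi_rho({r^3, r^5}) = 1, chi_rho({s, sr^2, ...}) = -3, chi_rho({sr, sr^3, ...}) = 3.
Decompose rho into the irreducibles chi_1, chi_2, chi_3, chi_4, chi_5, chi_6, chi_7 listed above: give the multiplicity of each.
Multiplicities: chi_1: 2, chi_2: 2, chi_3: 0, chi_4: 3, chi_5: 0, chi_6: 2, chi_7: 0.

Explanation: Use <chi_rho, chi> = (1/|G|) sum_C |C| * chi_rho(C) * conj(chi(C)) with |G| = 16 for each irreducible chi in the table:
  <chi_rho, chi_1> = (1/16)[1*(11)*conj(1) + 1*(11)*conj(1) + 2*(1)*conj(1) + 2*(3)*conj(1) + 2*(1)*conj(1) + 4*(-3)*conj(1) + 4*(3)*conj(1)]
      = (1/16)[(11) + (11) + (2) + (6) + (2) + (-12) + (12)] = 32/16 = 2
  <chi_rho, chi_2> = (1/16)[1*(11)*conj(1) + 1*(11)*conj(1) + 2*(1)*conj(1) + 2*(3)*conj(1) + 2*(1)*conj(1) + 4*(-3)*conj(-1) + 4*(3)*conj(-1)]
      = (1/16)[(11) + (11) + (2) + (6) + (2) + (12) + (-12)] = 32/16 = 2
  <chi_rho, chi_3> = (1/16)[1*(11)*conj(1) + 1*(11)*conj(1) + 2*(1)*conj(-1) + 2*(3)*conj(1) + 2*(1)*conj(-1) + 4*(-3)*conj(1) + 4*(3)*conj(-1)]
      = (1/16)[(11) + (11) + (-2) + (6) + (-2) + (-12) + (-12)] = 0/16 = 0
  <chi_rho, chi_4> = (1/16)[1*(11)*conj(1) + 1*(11)*conj(1) + 2*(1)*conj(-1) + 2*(3)*conj(1) + 2*(1)*conj(-1) + 4*(-3)*conj(-1) + 4*(3)*conj(1)]
      = (1/16)[(11) + (11) + (-2) + (6) + (-2) + (12) + (12)] = 48/16 = 3
  <chi_rho, chi_5> = (1/16)[1*(11)*conj(2) + 1*(11)*conj(-2) + 2*(1)*conj(sqrt(2)) + 2*(3)*conj(0) + 2*(1)*conj(-sqrt(2)) + 4*(-3)*conj(0) + 4*(3)*conj(0)]
      = (1/16)[(22) + (-22) + (2*sqrt(2)) + (0) + (-2*sqrt(2)) + (0) + (0)] = 0/16 = 0
  <chi_rho, chi_6> = (1/16)[1*(11)*conj(2) + 1*(11)*conj(2) + 2*(1)*conj(0) + 2*(3)*conj(-2) + 2*(1)*conj(0) + 4*(-3)*conj(0) + 4*(3)*conj(0)]
      = (1/16)[(22) + (22) + (0) + (-12) + (0) + (0) + (0)] = 32/16 = 2
  <chi_rho, chi_7> = (1/16)[1*(11)*conj(2) + 1*(11)*conj(-2) + 2*(1)*conj(-sqrt(2)) + 2*(3)*conj(0) + 2*(1)*conj(sqrt(2)) + 4*(-3)*conj(0) + 4*(3)*conj(0)]
      = (1/16)[(22) + (-22) + (-2*sqrt(2)) + (0) + (2*sqrt(2)) + (0) + (0)] = 0/16 = 0
Dimension check: dim(rho) = sum (mult * dim) = 2*1 + 2*1 + 0*1 + 3*1 + 0*2 + 2*2 + 0*2 = 11 = chi_rho(e) = 11.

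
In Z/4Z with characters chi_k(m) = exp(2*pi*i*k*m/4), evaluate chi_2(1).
chi_2(1) = zeta_4^2 = -1

Explanation: chi_2(1) = zeta_4^(2*1) = zeta_4^2. Since zeta_4^4 = 1, this equals zeta_4^2 = exp(2*pi*i*2/4) = -1.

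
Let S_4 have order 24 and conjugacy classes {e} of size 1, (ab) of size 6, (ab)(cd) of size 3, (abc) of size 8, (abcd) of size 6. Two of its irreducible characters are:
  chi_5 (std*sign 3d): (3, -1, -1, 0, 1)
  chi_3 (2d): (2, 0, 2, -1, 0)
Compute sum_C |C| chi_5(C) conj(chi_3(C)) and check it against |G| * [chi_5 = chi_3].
Sum = 0; so <chi_5, chi_3> = 0 (distinct irreducibles are orthogonal).

Reasoning: Compute term by term over conjugacy classes (|C| * chi_5(C) * conj(chi_3(C))):
  1*(3)*conj(2) + 6*(-1)*conj(0) + 3*(-1)*conj(2) + 8*(0)*conj(-1) + 6*(1)*conj(0)
  = (6) + (0) + (-6) + (0) + (0)
  = 0.
Dividing by |G| = 24 gives 0/24 = 0, matching the row-orthogonality relation <chi_5, chi_3> = [chi_5 = chi_3].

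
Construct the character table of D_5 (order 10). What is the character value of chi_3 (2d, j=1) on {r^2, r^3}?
Conjugacy classes: {e} of size 1, {r^1, r^4} of size 2, {r^2, r^3} of size 2, {s, sr, ..., sr^4} of size 5.
Character table:
  irrep \ class              {e} (size 1)  {r^1, r^4} (size 2)  {r^2, r^3} (size 2)  {s, sr, ..., sr^4} (size 5)
  chi_1 (triv)               1             1                    1                    1                          
  chi_2 (sign: r->1, s->-1)  1             1                    1                    -1                         
  chi_3 (2d, j=1)            2             -1/2 + sqrt(5)/2     -sqrt(5)/2 - 1/2     0                          
  chi_4 (2d, j=2)            2             -sqrt(5)/2 - 1/2     -1/2 + sqrt(5)/2     0                          

Spot check: chi_3 (2d, j=1) on {r^2, r^3} = -sqrt(5)/2 - 1/2.

Derivation: D_5 has order 2*5 = 10 with 4 conjugacy classes, hence 4 irreducibles. Sum of squared dims 1 + 1 + 4 + 4 = 10 = |G|. Linear characters come from the abelianisation; the 2-dimensional irreps have character r^k -> 2*cos(2*pi*j*k/5), reflections -> 0.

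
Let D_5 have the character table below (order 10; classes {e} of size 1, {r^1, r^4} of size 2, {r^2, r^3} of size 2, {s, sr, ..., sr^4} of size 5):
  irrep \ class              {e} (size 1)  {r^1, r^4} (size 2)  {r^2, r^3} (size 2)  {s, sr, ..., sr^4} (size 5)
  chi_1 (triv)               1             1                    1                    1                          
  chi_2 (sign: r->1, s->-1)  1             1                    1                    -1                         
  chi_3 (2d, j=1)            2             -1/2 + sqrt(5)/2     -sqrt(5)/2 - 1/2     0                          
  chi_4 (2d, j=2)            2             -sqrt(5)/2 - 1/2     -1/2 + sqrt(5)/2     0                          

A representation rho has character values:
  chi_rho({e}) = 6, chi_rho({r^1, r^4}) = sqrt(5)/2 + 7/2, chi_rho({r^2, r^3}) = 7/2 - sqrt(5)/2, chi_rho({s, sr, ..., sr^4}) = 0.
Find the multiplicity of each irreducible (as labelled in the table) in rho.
Multiplicities: chi_1: 2, chi_2: 2, chi_3: 1, chi_4: 0.

Derivation: Use <chi_rho, chi> = (1/|G|) sum_C |C| * chi_rho(C) * conj(chi(C)) with |G| = 10 for each irreducible chi in the table:
  <chi_rho, chi_1> = (1/10)[1*(6)*conj(1) + 2*(sqrt(5)/2 + 7/2)*conj(1) + 2*(7/2 - sqrt(5)/2)*conj(1) + 5*(0)*conj(1)]
      = (1/10)[(6) + (sqrt(5) + 7) + (7 - sqrt(5)) + (0)] = 20/10 = 2
  <chi_rho, chi_2> = (1/10)[1*(6)*conj(1) + 2*(sqrt(5)/2 + 7/2)*conj(1) + 2*(7/2 - sqrt(5)/2)*conj(1) + 5*(0)*conj(-1)]
      = (1/10)[(6) + (sqrt(5) + 7) + (7 - sqrt(5)) + (0)] = 20/10 = 2
  <chi_rho, chi_3> = (1/10)[1*(6)*conj(2) + 2*(sqrt(5)/2 + 7/2)*conj(-1/2 + sqrt(5)/2) + 2*(7/2 - sqrt(5)/2)*conj(-sqrt(5)/2 - 1/2) + 5*(0)*conj(0)]
      = (1/10)[(12) + (-1 + 3*sqrt(5)) + (-3*sqrt(5) - 1) + (0)] = 10/10 = 1
  <chi_rho, chi_4> = (1/10)[1*(6)*conj(2) + 2*(sqrt(5)/2 + 7/2)*conj(-sqrt(5)/2 - 1/2) + 2*(7/2 - sqrt(5)/2)*conj(-1/2 + sqrt(5)/2) + 5*(0)*conj(0)]
      = (1/10)[(12) + (-4*sqrt(5) - 6) + (-6 + 4*sqrt(5)) + (0)] = 0/10 = 0
Dimension check: dim(rho) = sum (mult * dim) = 2*1 + 2*1 + 1*2 + 0*2 = 6 = chi_rho(e) = 6.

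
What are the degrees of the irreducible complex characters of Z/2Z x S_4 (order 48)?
Dimensions: 1, 1, 1, 1, 2, 2, 3, 3, 3, 3

Explanation: There are 10 irreducibles (= number of conjugacy classes). Their dimensions d_i satisfy sum d_i^2 = |G| = 48: 1 + 1 + 1 + 1 + 4 + 4 + 9 + 9 + 9 + 9 = 48. (For the product with Z/2Z: each of the 2 1-dim characters of Z/2Z tensors with each irrep of S_4, giving 2 copies of each S_4-dimension.)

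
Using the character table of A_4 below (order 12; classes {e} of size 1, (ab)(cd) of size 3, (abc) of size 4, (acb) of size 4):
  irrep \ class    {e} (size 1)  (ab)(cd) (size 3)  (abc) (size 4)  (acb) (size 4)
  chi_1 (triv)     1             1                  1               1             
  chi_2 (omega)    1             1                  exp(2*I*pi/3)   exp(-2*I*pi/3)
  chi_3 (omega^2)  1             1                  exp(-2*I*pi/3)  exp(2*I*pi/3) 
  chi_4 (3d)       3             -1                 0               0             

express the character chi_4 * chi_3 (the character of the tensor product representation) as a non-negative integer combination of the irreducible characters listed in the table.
chi_4 tensor chi_3 = chi_4 (all other irreducibles have multiplicity 0).

Justification: The character of a tensor product is the pointwise product (chi_4 * chi_3)(C) = chi_4(C) * chi_3(C):
  {e}: (3)*(1), (ab)(cd): (-1)*(1), (abc): (0)*(exp(-2*I*pi/3)), (acb): (0)*(exp(2*I*pi/3))
so (chi_4 * chi_3) takes values
  {e} -> 3, (ab)(cd) -> -1, (abc) -> 0, (acb) -> 0.
Now take the inner product of this character with each irreducible chi from the table, <chi_4*chi_3, chi> = (1/12) sum_C |C| (chi_4*chi_3)(C) conj(chi(C)):
  <chi_4*chi_3, chi_1> = (1/12)[1*(3)*conj(1) + 3*(-1)*conj(1) + 4*(0)*conj(1) + 4*(0)*conj(1)]
      = (1/12)[(3) + (-3) + (0) + (0)] = 0/12 = 0
  <chi_4*chi_3, chi_2> = (1/12)[1*(3)*conj(1) + 3*(-1)*conj(1) + 4*(0)*conj(exp(2*I*pi/3)) + 4*(0)*conj(exp(-2*I*pi/3))]
      = (1/12)[(3) + (-3) + (0) + (0)] = 0/12 = 0
  <chi_4*chi_3, chi_3> = (1/12)[1*(3)*conj(1) + 3*(-1)*conj(1) + 4*(0)*conj(exp(-2*I*pi/3)) + 4*(0)*conj(exp(2*I*pi/3))]
      = (1/12)[(3) + (-3) + (0) + (0)] = 0/12 = 0
  <chi_4*chi_3, chi_4> = (1/12)[1*(3)*conj(3) + 3*(-1)*conj(-1) + 4*(0)*conj(0) + 4*(0)*conj(0)]
      = (1/12)[(9) + (3) + (0) + (0)] = 12/12 = 1
(Exp terms are combined using exp(i*s)*conj(exp(i*t)) = exp(i*(s-t)), and sums of them are collapsed using the identity that for every m > 1 the m distinct m-th roots of unity sum to 0, e.g. 1 + exp(2*I*pi/3) + exp(-2*I*pi/3) = 0.)
Hence the multiplicities are chi_4: 1. Dimension check: dim(chi_4)*dim(chi_3) = 3*1 = 3 and sum (mult * dim) = 1*3 = 3.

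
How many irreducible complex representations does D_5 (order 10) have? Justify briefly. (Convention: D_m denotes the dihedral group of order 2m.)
4

Details: The number of irreducible complex representations of a finite group equals its number of conjugacy classes. D_5 has 4 conjugacy classes ((n+3)/2 for n odd), so D_5 (order 10) has exactly 4 irreducible complex representations.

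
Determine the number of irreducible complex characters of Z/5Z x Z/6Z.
30

Solution. The number of irreducible complex representations of a finite group equals its number of conjugacy classes. Z/5Z x Z/6Z is abelian of order 30, so every element is its own conjugacy class: 30 classes, so Z/5Z x Z/6Z (order 30) has exactly 30 irreducible complex representations.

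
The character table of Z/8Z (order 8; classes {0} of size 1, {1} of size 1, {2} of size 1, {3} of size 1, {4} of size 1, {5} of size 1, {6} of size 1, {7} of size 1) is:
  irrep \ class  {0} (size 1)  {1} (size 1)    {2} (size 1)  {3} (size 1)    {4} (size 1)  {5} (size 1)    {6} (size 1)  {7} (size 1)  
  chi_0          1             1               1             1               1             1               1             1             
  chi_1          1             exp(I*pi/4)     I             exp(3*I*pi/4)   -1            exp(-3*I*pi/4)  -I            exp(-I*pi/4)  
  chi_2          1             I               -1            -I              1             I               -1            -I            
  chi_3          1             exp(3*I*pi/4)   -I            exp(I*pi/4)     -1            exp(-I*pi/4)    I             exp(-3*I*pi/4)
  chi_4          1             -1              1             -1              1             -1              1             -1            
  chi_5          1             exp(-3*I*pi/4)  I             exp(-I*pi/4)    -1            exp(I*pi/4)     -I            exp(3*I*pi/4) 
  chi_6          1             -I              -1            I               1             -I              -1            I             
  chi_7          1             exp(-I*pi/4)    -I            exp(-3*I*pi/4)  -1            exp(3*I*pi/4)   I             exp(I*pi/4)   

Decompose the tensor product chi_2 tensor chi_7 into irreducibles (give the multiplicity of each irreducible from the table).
chi_2 tensor chi_7 = chi_1 (all other irreducibles have multiplicity 0).

Explanation: The character of a tensor product is the pointwise product (chi_2 * chi_7)(C) = chi_2(C) * chi_7(C):
  {0}: (1)*(1), {1}: (I)*(exp(-I*pi/4)), {2}: (-1)*(-I), {3}: (-I)*(exp(-3*I*pi/4)), {4}: (1)*(-1), {5}: (I)*(exp(3*I*pi/4)), {6}: (-1)*(I), {7}: (-I)*(exp(I*pi/4))
so (chi_2 * chi_7) takes values
  {0} -> 1, {1} -> exp(I*pi/4), {2} -> I, {3} -> -exp(-I*pi/4), {4} -> -1, {5} -> exp(-3*I*pi/4), {6} -> -I, {7} -> -exp(3*I*pi/4).
Now take the inner product of this character with each irreducible chi from the table, <chi_2*chi_7, chi> = (1/8) sum_C |C| (chi_2*chi_7)(C) conj(chi(C)):
  <chi_2*chi_7, chi_0> = (1/8)[1*(1)*conj(1) + 1*(exp(I*pi/4))*conj(1) + 1*(I)*conj(1) + 1*(-exp(-I*pi/4))*conj(1) + 1*(-1)*conj(1) + 1*(exp(-3*I*pi/4))*conj(1) + 1*(-I)*conj(1) + 1*(-exp(3*I*pi/4))*conj(1)]
      = (1/8)[(1) + (exp(I*pi/4)) + (I) + (-exp(-I*pi/4)) + (-1) + (exp(-3*I*pi/4)) + (-I) + (-exp(3*I*pi/4))] = 0/8 = 0
  <chi_2*chi_7, chi_1> = (1/8)[1*(1)*conj(1) + 1*(exp(I*pi/4))*conj(exp(I*pi/4)) + 1*(I)*conj(I) + 1*(-exp(-I*pi/4))*conj(exp(3*I*pi/4)) + 1*(-1)*conj(-1) + 1*(exp(-3*I*pi/4))*conj(exp(-3*I*pi/4)) + 1*(-I)*conj(-I) + 1*(-exp(3*I*pi/4))*conj(exp(-I*pi/4))]
      = (1/8)[(1) + (1) + (1) + (1) + (1) + (1) + (1) + (1)] = 8/8 = 1
  <chi_2*chi_7, chi_2> = (1/8)[1*(1)*conj(1) + 1*(exp(I*pi/4))*conj(I) + 1*(I)*conj(-1) + 1*(-exp(-I*pi/4))*conj(-I) + 1*(-1)*conj(1) + 1*(exp(-3*I*pi/4))*conj(I) + 1*(-I)*conj(-1) + 1*(-exp(3*I*pi/4))*conj(-I)]
      = (1/8)[(1) + (-exp(3*I*pi/4)) + (-I) + (-exp(I*pi/4)) + (-1) + (-exp(-I*pi/4)) + (I) + (-exp(-3*I*pi/4))] = 0/8 = 0
  <chi_2*chi_7, chi_3> = (1/8)[1*(1)*conj(1) + 1*(exp(I*pi/4))*conj(exp(3*I*pi/4)) + 1*(I)*conj(-I) + 1*(-exp(-I*pi/4))*conj(exp(I*pi/4)) + 1*(-1)*conj(-1) + 1*(exp(-3*I*pi/4))*conj(exp(-I*pi/4)) + 1*(-I)*conj(I) + 1*(-exp(3*I*pi/4))*conj(exp(-3*I*pi/4))]
      = (1/8)[(1) + (-I) + (-1) + (I) + (1) + (-I) + (-1) + (I)] = 0/8 = 0
  <chi_2*chi_7, chi_4> = (1/8)[1*(1)*conj(1) + 1*(exp(I*pi/4))*conj(-1) + 1*(I)*conj(1) + 1*(-exp(-I*pi/4))*conj(-1) + 1*(-1)*conj(1) + 1*(exp(-3*I*pi/4))*conj(-1) + 1*(-I)*conj(1) + 1*(-exp(3*I*pi/4))*conj(-1)]
      = (1/8)[(1) + (-exp(I*pi/4)) + (I) + (exp(-I*pi/4)) + (-1) + (-exp(-3*I*pi/4)) + (-I) + (exp(3*I*pi/4))] = 0/8 = 0
  <chi_2*chi_7, chi_5> = (1/8)[1*(1)*conj(1) + 1*(exp(I*pi/4))*conj(exp(-3*I*pi/4)) + 1*(I)*conj(I) + 1*(-exp(-I*pi/4))*conj(exp(-I*pi/4)) + 1*(-1)*conj(-1) + 1*(exp(-3*I*pi/4))*conj(exp(I*pi/4)) + 1*(-I)*conj(-I) + 1*(-exp(3*I*pi/4))*conj(exp(3*I*pi/4))]
      = (1/8)[(1) + (-1) + (1) + (-1) + (1) + (-1) + (1) + (-1)] = 0/8 = 0
  <chi_2*chi_7, chi_6> = (1/8)[1*(1)*conj(1) + 1*(exp(I*pi/4))*conj(-I) + 1*(I)*conj(-1) + 1*(-exp(-I*pi/4))*conj(I) + 1*(-1)*conj(1) + 1*(exp(-3*I*pi/4))*conj(-I) + 1*(-I)*conj(-1) + 1*(-exp(3*I*pi/4))*conj(I)]
      = (1/8)[(1) + (exp(3*I*pi/4)) + (-I) + (exp(I*pi/4)) + (-1) + (exp(-I*pi/4)) + (I) + (exp(-3*I*pi/4))] = 0/8 = 0
  <chi_2*chi_7, chi_7> = (1/8)[1*(1)*conj(1) + 1*(exp(I*pi/4))*conj(exp(-I*pi/4)) + 1*(I)*conj(-I) + 1*(-exp(-I*pi/4))*conj(exp(-3*I*pi/4)) + 1*(-1)*conj(-1) + 1*(exp(-3*I*pi/4))*conj(exp(3*I*pi/4)) + 1*(-I)*conj(I) + 1*(-exp(3*I*pi/4))*conj(exp(I*pi/4))]
      = (1/8)[(1) + (I) + (-1) + (-I) + (1) + (I) + (-1) + (-I)] = 0/8 = 0
(Exp terms are combined using exp(i*s)*conj(exp(i*t)) = exp(i*(s-t)), and sums of them are collapsed using the identity that for every m > 1 the m distinct m-th roots of unity sum to 0, e.g. 1 + exp(2*I*pi/3) + exp(-2*I*pi/3) = 0.)
Hence the multiplicities are chi_1: 1. Dimension check: dim(chi_2)*dim(chi_7) = 1*1 = 1 and sum (mult * dim) = 1*1 = 1.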